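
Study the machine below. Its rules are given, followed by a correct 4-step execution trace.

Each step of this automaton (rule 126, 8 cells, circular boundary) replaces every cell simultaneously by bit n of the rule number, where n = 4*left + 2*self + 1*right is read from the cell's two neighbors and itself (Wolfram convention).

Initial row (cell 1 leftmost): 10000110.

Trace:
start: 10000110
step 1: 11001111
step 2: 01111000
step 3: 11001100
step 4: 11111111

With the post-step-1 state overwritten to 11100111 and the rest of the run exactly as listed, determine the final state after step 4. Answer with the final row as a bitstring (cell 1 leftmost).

11111111

state after step 1 := 11100111
step 2: 00111100
step 3: 01100110
step 4: 11111111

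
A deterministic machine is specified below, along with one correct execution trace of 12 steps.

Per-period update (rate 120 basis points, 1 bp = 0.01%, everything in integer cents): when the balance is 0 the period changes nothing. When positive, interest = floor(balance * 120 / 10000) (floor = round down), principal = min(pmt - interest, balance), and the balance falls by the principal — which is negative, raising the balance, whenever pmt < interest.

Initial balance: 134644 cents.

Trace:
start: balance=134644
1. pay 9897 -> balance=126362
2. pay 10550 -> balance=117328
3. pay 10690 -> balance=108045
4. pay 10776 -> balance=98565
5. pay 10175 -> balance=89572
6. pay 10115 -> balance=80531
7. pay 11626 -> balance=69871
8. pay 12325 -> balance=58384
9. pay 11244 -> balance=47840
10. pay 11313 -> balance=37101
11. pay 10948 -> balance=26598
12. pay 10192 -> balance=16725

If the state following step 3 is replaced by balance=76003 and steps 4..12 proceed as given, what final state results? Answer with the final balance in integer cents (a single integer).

0

state after step 3 := balance=76003
4. pay 10776 -> balance=66139
5. pay 10175 -> balance=56757
6. pay 10115 -> balance=47323
7. pay 11626 -> balance=36264
8. pay 12325 -> balance=24374
9. pay 11244 -> balance=13422
10. pay 11313 -> balance=2270
11. pay 10948 -> balance=0
12. pay 10192 -> balance=0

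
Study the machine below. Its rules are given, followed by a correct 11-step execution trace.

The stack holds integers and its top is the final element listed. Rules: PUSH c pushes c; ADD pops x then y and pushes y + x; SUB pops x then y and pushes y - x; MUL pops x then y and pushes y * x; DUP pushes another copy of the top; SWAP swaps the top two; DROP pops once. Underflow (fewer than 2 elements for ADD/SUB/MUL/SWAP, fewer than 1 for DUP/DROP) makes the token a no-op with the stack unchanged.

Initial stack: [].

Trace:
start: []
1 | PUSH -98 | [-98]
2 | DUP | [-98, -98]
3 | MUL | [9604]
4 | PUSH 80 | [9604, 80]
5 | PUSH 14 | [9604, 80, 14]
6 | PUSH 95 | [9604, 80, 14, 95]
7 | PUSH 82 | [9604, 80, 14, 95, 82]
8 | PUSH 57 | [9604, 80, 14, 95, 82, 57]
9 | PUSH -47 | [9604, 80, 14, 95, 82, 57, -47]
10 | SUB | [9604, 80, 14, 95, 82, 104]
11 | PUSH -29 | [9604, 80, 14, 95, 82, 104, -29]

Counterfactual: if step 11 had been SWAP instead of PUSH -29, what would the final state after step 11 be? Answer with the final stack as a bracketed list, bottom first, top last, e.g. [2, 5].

(re-executing from step 11 with the substitution; state before step 11: [9604, 80, 14, 95, 82, 104])
11 | SWAP | [9604, 80, 14, 95, 104, 82]

[9604, 80, 14, 95, 104, 82]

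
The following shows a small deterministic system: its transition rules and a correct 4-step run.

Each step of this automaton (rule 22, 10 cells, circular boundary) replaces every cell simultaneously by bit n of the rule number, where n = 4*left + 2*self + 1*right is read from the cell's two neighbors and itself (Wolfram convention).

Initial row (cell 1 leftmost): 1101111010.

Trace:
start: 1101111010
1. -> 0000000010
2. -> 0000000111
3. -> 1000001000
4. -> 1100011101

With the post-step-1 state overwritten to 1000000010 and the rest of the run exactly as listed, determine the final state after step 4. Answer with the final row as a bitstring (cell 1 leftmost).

0111011100

state after step 1 := 1000000010
2. -> 1100000110
3. -> 0010001000
4. -> 0111011100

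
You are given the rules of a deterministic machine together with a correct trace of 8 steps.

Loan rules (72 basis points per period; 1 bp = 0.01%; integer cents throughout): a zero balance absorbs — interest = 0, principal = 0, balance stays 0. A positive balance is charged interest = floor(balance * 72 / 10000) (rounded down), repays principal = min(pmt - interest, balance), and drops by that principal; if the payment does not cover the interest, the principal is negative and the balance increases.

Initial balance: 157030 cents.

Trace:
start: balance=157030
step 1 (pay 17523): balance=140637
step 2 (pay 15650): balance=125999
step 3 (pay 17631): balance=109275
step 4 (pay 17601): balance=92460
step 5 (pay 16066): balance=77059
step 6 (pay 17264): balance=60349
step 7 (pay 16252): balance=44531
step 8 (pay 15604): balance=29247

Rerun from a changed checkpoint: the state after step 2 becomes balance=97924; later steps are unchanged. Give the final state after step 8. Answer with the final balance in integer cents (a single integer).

0

state after step 2 := balance=97924
step 3 (pay 17631): balance=80998
step 4 (pay 17601): balance=63980
step 5 (pay 16066): balance=48374
step 6 (pay 17264): balance=31458
step 7 (pay 16252): balance=15432
step 8 (pay 15604): balance=0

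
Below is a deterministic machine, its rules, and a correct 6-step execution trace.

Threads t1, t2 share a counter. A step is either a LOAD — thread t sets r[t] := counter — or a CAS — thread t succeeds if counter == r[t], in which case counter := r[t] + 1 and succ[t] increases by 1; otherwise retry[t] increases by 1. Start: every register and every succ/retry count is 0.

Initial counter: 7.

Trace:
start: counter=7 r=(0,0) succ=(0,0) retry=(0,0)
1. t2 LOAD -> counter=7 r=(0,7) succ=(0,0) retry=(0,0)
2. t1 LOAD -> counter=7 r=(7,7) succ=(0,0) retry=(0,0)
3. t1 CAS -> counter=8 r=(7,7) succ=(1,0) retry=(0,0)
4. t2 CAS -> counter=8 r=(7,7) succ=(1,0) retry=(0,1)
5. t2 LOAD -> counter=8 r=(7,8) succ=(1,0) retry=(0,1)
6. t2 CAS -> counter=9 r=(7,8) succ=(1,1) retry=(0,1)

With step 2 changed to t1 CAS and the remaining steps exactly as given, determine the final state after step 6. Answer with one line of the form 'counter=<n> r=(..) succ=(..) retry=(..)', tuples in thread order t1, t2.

(re-executing from step 2 with the substitution; state before step 2: counter=7 r=(0,7) succ=(0,0) retry=(0,0))
2. t1 CAS -> counter=7 r=(0,7) succ=(0,0) retry=(1,0)
3. t1 CAS -> counter=7 r=(0,7) succ=(0,0) retry=(2,0)
4. t2 CAS -> counter=8 r=(0,7) succ=(0,1) retry=(2,0)
5. t2 LOAD -> counter=8 r=(0,8) succ=(0,1) retry=(2,0)
6. t2 CAS -> counter=9 r=(0,8) succ=(0,2) retry=(2,0)

counter=9 r=(0,8) succ=(0,2) retry=(2,0)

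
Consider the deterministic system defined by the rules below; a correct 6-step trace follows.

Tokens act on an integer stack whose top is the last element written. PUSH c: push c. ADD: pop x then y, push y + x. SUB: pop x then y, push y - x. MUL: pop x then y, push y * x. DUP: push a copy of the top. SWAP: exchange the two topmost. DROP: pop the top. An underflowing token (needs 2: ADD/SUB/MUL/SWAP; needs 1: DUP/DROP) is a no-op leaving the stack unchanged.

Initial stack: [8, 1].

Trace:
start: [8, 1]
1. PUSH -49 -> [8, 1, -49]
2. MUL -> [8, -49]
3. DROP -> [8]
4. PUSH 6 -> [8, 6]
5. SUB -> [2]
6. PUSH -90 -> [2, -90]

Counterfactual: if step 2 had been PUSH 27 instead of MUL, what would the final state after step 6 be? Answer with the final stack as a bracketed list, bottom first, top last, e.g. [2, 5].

[8, 1, -55, -90]

(re-executing from step 2 with the substitution; state before step 2: [8, 1, -49])
2. PUSH 27 -> [8, 1, -49, 27]
3. DROP -> [8, 1, -49]
4. PUSH 6 -> [8, 1, -49, 6]
5. SUB -> [8, 1, -55]
6. PUSH -90 -> [8, 1, -55, -90]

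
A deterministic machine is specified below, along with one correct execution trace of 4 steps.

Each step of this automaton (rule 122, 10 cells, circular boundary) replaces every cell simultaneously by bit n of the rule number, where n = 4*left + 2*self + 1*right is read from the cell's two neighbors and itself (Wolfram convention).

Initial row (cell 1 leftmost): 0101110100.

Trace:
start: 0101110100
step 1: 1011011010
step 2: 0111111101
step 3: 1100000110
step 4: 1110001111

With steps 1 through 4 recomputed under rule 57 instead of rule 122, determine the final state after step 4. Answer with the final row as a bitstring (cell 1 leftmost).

(re-executing steps 1..4 under rule 57; state before step 1: 0101110100)
step 1: 0011001011
step 2: 1010100110
step 3: 0101010101
step 4: 1010101010

1010101010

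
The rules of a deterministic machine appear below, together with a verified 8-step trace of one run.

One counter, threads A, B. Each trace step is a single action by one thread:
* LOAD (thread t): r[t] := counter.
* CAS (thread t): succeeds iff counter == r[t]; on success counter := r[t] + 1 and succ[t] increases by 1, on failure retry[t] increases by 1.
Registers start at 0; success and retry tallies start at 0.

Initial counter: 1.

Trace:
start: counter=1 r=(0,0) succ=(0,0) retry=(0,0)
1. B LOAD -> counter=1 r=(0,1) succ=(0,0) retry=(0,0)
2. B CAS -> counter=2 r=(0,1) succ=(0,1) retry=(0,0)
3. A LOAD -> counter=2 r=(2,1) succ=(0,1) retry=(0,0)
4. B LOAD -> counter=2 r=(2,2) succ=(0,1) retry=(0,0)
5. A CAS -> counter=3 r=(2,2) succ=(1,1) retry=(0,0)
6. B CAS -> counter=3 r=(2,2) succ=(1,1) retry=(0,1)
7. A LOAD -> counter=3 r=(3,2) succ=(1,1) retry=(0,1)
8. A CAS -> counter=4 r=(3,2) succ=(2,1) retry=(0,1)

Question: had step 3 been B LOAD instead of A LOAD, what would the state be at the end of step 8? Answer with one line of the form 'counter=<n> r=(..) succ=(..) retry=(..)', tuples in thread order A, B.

(re-executing from step 3 with the substitution; state before step 3: counter=2 r=(0,1) succ=(0,1) retry=(0,0))
3. B LOAD -> counter=2 r=(0,2) succ=(0,1) retry=(0,0)
4. B LOAD -> counter=2 r=(0,2) succ=(0,1) retry=(0,0)
5. A CAS -> counter=2 r=(0,2) succ=(0,1) retry=(1,0)
6. B CAS -> counter=3 r=(0,2) succ=(0,2) retry=(1,0)
7. A LOAD -> counter=3 r=(3,2) succ=(0,2) retry=(1,0)
8. A CAS -> counter=4 r=(3,2) succ=(1,2) retry=(1,0)

counter=4 r=(3,2) succ=(1,2) retry=(1,0)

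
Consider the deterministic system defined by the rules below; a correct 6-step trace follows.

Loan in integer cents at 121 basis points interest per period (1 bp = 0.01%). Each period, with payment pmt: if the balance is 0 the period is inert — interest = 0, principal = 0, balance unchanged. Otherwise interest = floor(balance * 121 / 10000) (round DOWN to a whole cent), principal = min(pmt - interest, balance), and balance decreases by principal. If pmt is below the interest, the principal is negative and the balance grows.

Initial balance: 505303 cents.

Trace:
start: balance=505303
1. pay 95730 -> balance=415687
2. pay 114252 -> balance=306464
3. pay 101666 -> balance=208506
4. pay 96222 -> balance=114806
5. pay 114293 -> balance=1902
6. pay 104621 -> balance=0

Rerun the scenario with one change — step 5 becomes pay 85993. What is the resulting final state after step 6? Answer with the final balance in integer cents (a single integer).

0

(re-executing from step 5 with the substitution; state before step 5: balance=114806)
5. pay 85993 -> balance=30202
6. pay 104621 -> balance=0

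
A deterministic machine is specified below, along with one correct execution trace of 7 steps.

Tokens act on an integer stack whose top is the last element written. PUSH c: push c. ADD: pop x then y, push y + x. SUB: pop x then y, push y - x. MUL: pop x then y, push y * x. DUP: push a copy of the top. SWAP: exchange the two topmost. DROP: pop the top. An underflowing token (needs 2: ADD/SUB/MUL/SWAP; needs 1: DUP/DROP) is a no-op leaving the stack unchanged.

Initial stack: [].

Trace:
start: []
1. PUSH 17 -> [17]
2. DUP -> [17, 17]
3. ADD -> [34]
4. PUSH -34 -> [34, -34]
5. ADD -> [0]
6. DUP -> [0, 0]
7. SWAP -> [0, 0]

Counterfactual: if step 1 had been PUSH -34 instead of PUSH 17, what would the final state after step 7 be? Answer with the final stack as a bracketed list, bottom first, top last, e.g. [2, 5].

(re-executing from step 1 with the substitution; state before step 1: [])
1. PUSH -34 -> [-34]
2. DUP -> [-34, -34]
3. ADD -> [-68]
4. PUSH -34 -> [-68, -34]
5. ADD -> [-102]
6. DUP -> [-102, -102]
7. SWAP -> [-102, -102]

[-102, -102]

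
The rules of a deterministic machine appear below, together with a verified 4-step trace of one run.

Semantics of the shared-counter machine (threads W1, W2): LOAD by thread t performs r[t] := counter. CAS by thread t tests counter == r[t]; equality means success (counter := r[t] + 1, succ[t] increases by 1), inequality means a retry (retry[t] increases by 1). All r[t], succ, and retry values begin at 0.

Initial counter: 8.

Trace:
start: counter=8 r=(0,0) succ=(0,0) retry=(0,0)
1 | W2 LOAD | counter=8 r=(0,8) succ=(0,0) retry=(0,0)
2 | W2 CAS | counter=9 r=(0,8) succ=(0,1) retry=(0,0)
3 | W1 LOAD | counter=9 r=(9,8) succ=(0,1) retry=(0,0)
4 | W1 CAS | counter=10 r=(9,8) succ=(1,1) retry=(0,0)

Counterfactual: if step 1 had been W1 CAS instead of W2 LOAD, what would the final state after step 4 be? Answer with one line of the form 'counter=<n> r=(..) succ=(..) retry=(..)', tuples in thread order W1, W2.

(re-executing from step 1 with the substitution; state before step 1: counter=8 r=(0,0) succ=(0,0) retry=(0,0))
1 | W1 CAS | counter=8 r=(0,0) succ=(0,0) retry=(1,0)
2 | W2 CAS | counter=8 r=(0,0) succ=(0,0) retry=(1,1)
3 | W1 LOAD | counter=8 r=(8,0) succ=(0,0) retry=(1,1)
4 | W1 CAS | counter=9 r=(8,0) succ=(1,0) retry=(1,1)

counter=9 r=(8,0) succ=(1,0) retry=(1,1)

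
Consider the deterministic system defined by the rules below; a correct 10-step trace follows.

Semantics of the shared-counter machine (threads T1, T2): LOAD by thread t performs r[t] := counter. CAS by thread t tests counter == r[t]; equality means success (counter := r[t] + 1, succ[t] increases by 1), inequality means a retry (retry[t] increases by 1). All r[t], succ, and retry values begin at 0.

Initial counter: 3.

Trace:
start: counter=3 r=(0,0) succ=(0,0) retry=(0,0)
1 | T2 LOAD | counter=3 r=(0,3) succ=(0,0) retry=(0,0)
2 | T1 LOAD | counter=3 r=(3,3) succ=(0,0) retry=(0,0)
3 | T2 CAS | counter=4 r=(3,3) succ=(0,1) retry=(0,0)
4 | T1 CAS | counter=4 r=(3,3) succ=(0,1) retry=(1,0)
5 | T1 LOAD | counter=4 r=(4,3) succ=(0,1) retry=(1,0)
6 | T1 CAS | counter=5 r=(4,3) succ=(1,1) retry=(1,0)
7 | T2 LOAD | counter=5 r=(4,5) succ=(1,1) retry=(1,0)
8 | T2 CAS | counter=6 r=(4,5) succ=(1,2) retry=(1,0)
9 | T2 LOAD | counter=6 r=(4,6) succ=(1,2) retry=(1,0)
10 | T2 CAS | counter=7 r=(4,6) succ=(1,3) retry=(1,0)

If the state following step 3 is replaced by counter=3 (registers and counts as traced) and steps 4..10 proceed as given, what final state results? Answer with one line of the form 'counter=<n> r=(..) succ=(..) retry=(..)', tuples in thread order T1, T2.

counter=7 r=(4,6) succ=(2,3) retry=(0,0)

state after step 3 := counter=3 r=(3,3) succ=(0,1) retry=(0,0)
4 | T1 CAS | counter=4 r=(3,3) succ=(1,1) retry=(0,0)
5 | T1 LOAD | counter=4 r=(4,3) succ=(1,1) retry=(0,0)
6 | T1 CAS | counter=5 r=(4,3) succ=(2,1) retry=(0,0)
7 | T2 LOAD | counter=5 r=(4,5) succ=(2,1) retry=(0,0)
8 | T2 CAS | counter=6 r=(4,5) succ=(2,2) retry=(0,0)
9 | T2 LOAD | counter=6 r=(4,6) succ=(2,2) retry=(0,0)
10 | T2 CAS | counter=7 r=(4,6) succ=(2,3) retry=(0,0)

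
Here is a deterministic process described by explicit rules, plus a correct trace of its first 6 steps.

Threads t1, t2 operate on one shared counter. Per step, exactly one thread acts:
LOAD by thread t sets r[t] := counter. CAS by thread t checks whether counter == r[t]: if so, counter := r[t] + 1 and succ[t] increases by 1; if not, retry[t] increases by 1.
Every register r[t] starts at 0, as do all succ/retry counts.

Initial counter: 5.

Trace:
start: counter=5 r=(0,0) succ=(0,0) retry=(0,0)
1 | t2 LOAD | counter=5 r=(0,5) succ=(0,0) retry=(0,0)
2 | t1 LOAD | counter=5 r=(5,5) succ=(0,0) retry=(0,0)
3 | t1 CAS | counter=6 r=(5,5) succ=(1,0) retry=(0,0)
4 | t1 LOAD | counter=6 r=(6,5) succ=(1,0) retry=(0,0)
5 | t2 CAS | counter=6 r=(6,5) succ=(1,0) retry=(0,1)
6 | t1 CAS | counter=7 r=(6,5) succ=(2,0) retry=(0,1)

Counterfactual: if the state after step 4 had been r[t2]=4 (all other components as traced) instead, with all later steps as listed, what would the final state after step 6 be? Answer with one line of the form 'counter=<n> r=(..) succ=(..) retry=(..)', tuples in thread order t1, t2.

counter=7 r=(6,4) succ=(2,0) retry=(0,1)

state after step 4 := counter=6 r=(6,4) succ=(1,0) retry=(0,0)
5 | t2 CAS | counter=6 r=(6,4) succ=(1,0) retry=(0,1)
6 | t1 CAS | counter=7 r=(6,4) succ=(2,0) retry=(0,1)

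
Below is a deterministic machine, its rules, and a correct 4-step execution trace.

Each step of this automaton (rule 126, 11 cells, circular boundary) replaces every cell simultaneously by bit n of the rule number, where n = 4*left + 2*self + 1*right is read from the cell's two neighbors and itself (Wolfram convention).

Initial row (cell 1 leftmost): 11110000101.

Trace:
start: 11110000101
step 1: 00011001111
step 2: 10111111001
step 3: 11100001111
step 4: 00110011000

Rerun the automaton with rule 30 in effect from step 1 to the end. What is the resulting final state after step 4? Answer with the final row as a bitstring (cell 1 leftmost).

01001001100

(re-executing steps 1..4 under rule 30; state before step 1: 11110000101)
step 1: 00001001101
step 2: 10011111001
step 3: 01110000111
step 4: 01001001100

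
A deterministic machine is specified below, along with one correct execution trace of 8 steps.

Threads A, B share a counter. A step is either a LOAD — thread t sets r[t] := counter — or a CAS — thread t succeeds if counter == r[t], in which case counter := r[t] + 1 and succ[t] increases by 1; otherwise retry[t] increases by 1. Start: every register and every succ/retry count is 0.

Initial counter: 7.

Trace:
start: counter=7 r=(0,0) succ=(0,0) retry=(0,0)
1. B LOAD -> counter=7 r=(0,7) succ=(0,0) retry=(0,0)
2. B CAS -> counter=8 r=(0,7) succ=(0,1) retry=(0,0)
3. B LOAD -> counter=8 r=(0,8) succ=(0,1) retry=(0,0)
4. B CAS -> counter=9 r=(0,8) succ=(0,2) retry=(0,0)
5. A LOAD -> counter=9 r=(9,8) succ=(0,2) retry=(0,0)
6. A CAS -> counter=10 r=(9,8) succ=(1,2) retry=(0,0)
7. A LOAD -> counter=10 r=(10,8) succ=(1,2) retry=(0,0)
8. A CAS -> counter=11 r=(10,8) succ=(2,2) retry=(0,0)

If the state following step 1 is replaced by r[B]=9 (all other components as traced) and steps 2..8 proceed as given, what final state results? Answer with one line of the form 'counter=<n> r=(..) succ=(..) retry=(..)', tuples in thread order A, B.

state after step 1 := counter=7 r=(0,9) succ=(0,0) retry=(0,0)
2. B CAS -> counter=7 r=(0,9) succ=(0,0) retry=(0,1)
3. B LOAD -> counter=7 r=(0,7) succ=(0,0) retry=(0,1)
4. B CAS -> counter=8 r=(0,7) succ=(0,1) retry=(0,1)
5. A LOAD -> counter=8 r=(8,7) succ=(0,1) retry=(0,1)
6. A CAS -> counter=9 r=(8,7) succ=(1,1) retry=(0,1)
7. A LOAD -> counter=9 r=(9,7) succ=(1,1) retry=(0,1)
8. A CAS -> counter=10 r=(9,7) succ=(2,1) retry=(0,1)

counter=10 r=(9,7) succ=(2,1) retry=(0,1)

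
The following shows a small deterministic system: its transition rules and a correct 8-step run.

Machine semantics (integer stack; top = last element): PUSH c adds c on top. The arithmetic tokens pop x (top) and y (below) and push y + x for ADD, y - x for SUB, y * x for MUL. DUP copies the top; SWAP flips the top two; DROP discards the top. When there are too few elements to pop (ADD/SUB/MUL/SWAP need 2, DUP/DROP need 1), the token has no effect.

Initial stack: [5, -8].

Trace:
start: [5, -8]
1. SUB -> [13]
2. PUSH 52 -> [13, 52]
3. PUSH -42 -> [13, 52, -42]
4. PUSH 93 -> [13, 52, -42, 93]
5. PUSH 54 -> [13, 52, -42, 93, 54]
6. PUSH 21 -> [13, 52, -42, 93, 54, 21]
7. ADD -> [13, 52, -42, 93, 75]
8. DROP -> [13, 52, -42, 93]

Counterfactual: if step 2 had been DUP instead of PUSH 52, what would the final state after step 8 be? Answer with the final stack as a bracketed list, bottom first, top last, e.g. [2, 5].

(re-executing from step 2 with the substitution; state before step 2: [13])
2. DUP -> [13, 13]
3. PUSH -42 -> [13, 13, -42]
4. PUSH 93 -> [13, 13, -42, 93]
5. PUSH 54 -> [13, 13, -42, 93, 54]
6. PUSH 21 -> [13, 13, -42, 93, 54, 21]
7. ADD -> [13, 13, -42, 93, 75]
8. DROP -> [13, 13, -42, 93]

[13, 13, -42, 93]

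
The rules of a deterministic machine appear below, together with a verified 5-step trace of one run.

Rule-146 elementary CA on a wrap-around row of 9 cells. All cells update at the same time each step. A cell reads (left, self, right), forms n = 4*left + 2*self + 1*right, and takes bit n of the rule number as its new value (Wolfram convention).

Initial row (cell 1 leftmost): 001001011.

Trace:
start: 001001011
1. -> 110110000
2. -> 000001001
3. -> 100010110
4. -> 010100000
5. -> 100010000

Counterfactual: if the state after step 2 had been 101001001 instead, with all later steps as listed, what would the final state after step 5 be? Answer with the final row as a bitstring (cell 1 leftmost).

110100010

state after step 2 := 101001001
3. -> 000110110
4. -> 001000001
5. -> 110100010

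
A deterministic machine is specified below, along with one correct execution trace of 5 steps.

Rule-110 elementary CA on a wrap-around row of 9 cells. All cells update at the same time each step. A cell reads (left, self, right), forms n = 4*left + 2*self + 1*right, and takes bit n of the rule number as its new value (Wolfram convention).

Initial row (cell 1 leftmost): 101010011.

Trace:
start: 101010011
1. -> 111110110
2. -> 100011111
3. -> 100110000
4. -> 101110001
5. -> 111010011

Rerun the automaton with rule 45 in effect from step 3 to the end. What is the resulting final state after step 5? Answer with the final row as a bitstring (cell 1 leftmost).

011001100

(re-executing steps 3..5 under rule 45; state before step 3: 100011111)
3. -> 001010000
4. -> 101110111
5. -> 011001100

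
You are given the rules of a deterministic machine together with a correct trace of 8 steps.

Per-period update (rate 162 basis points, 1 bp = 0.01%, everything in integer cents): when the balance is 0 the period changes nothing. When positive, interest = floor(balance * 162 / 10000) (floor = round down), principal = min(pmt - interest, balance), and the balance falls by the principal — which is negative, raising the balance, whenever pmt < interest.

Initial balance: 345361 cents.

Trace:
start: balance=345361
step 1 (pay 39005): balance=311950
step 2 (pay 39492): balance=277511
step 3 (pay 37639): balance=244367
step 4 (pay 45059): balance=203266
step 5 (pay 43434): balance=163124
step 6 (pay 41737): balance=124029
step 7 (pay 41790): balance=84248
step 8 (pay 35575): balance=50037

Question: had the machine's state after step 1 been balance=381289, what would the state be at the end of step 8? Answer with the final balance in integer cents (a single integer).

state after step 1 := balance=381289
step 2 (pay 39492): balance=347973
step 3 (pay 37639): balance=315971
step 4 (pay 45059): balance=276030
step 5 (pay 43434): balance=237067
step 6 (pay 41737): balance=199170
step 7 (pay 41790): balance=160606
step 8 (pay 35575): balance=127632

127632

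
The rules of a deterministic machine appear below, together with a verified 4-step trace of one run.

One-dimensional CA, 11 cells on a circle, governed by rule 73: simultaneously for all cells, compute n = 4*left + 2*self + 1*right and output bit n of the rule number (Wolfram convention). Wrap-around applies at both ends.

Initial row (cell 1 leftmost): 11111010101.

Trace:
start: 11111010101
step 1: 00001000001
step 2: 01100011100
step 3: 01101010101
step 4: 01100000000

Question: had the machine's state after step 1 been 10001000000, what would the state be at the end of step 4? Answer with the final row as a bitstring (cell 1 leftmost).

state after step 1 := 10001000000
step 2: 00100011110
step 3: 10001010010
step 4: 00100000000

00100000000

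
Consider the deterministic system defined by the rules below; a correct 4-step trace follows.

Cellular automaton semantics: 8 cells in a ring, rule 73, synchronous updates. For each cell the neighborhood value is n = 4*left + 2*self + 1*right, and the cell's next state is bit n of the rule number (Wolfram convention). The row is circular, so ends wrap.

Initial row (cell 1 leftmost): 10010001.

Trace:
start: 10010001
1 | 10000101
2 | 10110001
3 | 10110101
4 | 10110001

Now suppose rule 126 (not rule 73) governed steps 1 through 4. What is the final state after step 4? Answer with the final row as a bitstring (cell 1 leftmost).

10111111

(re-executing steps 1..4 under rule 126; state before step 1: 10010001)
1 | 11111011
2 | 00001110
3 | 00011011
4 | 10111111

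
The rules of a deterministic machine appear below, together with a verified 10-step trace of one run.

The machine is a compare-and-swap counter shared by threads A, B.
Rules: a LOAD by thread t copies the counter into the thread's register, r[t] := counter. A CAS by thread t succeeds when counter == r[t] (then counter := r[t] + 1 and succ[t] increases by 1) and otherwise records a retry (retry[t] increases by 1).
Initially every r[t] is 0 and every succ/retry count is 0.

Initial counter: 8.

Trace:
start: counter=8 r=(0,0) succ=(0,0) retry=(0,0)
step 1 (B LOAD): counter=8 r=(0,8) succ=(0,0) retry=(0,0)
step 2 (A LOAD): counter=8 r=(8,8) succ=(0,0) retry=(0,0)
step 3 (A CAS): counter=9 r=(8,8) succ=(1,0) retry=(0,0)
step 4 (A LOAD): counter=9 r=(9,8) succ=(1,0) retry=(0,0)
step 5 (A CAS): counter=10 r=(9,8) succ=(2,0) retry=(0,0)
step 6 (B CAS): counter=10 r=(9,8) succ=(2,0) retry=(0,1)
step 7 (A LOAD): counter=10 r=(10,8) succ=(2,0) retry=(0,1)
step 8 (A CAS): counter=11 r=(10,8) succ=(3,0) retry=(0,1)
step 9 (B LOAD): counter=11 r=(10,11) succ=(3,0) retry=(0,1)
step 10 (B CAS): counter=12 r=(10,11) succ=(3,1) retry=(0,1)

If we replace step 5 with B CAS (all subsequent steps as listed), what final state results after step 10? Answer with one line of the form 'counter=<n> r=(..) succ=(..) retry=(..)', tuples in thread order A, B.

(re-executing from step 5 with the substitution; state before step 5: counter=9 r=(9,8) succ=(1,0) retry=(0,0))
step 5 (B CAS): counter=9 r=(9,8) succ=(1,0) retry=(0,1)
step 6 (B CAS): counter=9 r=(9,8) succ=(1,0) retry=(0,2)
step 7 (A LOAD): counter=9 r=(9,8) succ=(1,0) retry=(0,2)
step 8 (A CAS): counter=10 r=(9,8) succ=(2,0) retry=(0,2)
step 9 (B LOAD): counter=10 r=(9,10) succ=(2,0) retry=(0,2)
step 10 (B CAS): counter=11 r=(9,10) succ=(2,1) retry=(0,2)

counter=11 r=(9,10) succ=(2,1) retry=(0,2)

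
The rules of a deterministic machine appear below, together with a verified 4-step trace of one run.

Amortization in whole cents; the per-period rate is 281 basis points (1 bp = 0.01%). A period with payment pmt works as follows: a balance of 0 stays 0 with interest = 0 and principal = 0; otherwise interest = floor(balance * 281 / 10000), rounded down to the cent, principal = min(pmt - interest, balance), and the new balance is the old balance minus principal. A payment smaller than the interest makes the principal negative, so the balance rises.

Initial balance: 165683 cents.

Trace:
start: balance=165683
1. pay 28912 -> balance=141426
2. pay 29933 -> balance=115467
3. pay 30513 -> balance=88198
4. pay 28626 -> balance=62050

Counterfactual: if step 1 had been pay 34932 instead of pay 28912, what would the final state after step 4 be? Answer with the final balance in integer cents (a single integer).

(re-executing from step 1 with the substitution; state before step 1: balance=165683)
1. pay 34932 -> balance=135406
2. pay 29933 -> balance=109277
3. pay 30513 -> balance=81834
4. pay 28626 -> balance=55507

55507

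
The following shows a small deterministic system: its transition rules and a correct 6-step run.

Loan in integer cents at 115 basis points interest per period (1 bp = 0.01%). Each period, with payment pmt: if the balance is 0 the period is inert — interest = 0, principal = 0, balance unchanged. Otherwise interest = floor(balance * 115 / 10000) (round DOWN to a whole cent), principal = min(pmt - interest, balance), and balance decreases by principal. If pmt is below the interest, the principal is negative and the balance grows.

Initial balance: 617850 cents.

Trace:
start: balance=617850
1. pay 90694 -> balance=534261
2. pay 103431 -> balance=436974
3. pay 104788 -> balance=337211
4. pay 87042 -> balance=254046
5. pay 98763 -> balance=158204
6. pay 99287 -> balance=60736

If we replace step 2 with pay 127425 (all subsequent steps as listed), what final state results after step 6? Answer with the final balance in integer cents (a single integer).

(re-executing from step 2 with the substitution; state before step 2: balance=534261)
2. pay 127425 -> balance=412980
3. pay 104788 -> balance=312941
4. pay 87042 -> balance=229497
5. pay 98763 -> balance=133373
6. pay 99287 -> balance=35619

35619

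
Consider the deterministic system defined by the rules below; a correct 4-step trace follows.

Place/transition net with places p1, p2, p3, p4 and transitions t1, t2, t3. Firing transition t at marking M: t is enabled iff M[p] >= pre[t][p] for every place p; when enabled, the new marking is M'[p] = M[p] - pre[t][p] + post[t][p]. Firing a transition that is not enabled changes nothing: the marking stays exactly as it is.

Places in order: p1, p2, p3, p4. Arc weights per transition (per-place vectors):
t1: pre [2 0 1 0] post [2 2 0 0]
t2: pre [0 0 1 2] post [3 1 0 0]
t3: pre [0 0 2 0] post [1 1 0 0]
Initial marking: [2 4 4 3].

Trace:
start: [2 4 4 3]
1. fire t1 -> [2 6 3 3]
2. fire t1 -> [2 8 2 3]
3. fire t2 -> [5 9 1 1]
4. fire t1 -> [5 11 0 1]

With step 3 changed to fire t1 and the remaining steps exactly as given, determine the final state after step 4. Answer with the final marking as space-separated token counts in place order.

(re-executing from step 3 with the substitution; state before step 3: [2 8 2 3])
3. fire t1 -> [2 10 1 3]
4. fire t1 -> [2 12 0 3]

2 12 0 3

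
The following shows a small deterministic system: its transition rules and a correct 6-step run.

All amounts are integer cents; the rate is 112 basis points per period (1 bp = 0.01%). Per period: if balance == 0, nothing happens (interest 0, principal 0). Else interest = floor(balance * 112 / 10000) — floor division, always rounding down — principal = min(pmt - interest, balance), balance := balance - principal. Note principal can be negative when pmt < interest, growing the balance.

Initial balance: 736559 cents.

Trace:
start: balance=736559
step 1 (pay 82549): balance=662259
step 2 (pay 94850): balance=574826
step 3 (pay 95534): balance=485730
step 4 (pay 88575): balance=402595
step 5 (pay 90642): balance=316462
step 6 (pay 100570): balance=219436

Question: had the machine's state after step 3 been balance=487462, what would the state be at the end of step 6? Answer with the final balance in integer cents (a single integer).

221226

state after step 3 := balance=487462
step 4 (pay 88575): balance=404346
step 5 (pay 90642): balance=318232
step 6 (pay 100570): balance=221226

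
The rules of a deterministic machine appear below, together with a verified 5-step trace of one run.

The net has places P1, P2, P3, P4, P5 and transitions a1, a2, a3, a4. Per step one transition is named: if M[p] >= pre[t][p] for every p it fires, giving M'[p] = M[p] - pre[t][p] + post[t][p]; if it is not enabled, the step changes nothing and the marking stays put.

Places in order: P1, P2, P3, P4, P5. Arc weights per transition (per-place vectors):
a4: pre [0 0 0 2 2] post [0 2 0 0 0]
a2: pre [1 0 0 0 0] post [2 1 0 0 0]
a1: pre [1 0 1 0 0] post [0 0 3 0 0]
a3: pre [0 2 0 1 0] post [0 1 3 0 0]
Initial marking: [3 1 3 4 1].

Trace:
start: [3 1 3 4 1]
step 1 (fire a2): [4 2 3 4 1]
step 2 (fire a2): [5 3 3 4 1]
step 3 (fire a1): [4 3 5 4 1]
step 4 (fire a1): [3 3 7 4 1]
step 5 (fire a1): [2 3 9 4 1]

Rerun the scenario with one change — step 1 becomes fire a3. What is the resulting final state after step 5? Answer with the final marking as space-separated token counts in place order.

1 2 9 4 1

(re-executing from step 1 with the substitution; state before step 1: [3 1 3 4 1])
step 1 (fire a3): [3 1 3 4 1]
step 2 (fire a2): [4 2 3 4 1]
step 3 (fire a1): [3 2 5 4 1]
step 4 (fire a1): [2 2 7 4 1]
step 5 (fire a1): [1 2 9 4 1]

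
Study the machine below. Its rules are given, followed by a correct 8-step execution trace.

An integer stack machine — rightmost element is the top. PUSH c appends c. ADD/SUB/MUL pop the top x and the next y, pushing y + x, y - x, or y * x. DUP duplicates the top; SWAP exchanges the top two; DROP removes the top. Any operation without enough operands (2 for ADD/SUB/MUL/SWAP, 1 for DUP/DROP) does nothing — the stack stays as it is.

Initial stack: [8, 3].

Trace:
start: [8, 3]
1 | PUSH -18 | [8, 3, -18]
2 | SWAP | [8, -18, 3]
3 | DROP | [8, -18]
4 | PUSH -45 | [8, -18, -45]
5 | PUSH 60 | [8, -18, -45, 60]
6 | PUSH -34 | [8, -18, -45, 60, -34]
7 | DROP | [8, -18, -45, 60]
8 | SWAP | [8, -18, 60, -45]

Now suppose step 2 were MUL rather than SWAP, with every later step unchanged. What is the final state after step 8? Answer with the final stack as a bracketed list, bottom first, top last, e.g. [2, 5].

[8, 60, -45]

(re-executing from step 2 with the substitution; state before step 2: [8, 3, -18])
2 | MUL | [8, -54]
3 | DROP | [8]
4 | PUSH -45 | [8, -45]
5 | PUSH 60 | [8, -45, 60]
6 | PUSH -34 | [8, -45, 60, -34]
7 | DROP | [8, -45, 60]
8 | SWAP | [8, 60, -45]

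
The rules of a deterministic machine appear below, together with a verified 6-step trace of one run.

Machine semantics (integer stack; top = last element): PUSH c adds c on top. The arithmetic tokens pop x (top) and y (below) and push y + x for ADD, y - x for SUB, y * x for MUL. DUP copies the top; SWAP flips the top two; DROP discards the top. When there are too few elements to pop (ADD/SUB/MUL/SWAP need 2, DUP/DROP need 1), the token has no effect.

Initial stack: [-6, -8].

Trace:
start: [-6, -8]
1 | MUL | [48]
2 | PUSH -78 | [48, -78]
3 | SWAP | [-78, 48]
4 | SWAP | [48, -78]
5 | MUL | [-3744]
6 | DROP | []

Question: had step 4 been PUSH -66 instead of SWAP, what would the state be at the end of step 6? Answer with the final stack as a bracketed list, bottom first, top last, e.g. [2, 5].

(re-executing from step 4 with the substitution; state before step 4: [-78, 48])
4 | PUSH -66 | [-78, 48, -66]
5 | MUL | [-78, -3168]
6 | DROP | [-78]

[-78]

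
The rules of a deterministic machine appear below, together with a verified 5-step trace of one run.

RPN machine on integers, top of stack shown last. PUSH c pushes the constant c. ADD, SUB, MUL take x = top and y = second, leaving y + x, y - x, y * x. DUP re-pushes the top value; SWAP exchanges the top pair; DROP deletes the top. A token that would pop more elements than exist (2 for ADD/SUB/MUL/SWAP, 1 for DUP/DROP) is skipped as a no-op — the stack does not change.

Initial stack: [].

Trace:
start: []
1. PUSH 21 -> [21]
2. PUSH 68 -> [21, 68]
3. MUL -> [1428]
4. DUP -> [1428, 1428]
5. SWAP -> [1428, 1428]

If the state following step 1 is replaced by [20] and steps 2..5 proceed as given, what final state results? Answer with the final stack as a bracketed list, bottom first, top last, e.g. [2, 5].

state after step 1 := [20]
2. PUSH 68 -> [20, 68]
3. MUL -> [1360]
4. DUP -> [1360, 1360]
5. SWAP -> [1360, 1360]

[1360, 1360]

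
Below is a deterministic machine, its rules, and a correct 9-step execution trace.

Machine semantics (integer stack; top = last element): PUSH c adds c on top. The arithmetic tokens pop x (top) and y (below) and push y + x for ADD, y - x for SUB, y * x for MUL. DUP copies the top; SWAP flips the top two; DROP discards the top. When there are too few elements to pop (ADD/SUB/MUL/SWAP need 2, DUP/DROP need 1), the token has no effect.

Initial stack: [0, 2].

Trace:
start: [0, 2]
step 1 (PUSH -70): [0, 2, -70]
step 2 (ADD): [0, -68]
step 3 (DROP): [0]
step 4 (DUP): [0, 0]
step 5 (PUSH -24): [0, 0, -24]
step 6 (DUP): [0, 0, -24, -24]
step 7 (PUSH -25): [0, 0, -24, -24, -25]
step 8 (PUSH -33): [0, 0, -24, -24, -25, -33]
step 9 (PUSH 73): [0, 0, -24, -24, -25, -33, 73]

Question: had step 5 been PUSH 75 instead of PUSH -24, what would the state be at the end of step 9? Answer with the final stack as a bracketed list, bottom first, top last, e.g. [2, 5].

(re-executing from step 5 with the substitution; state before step 5: [0, 0])
step 5 (PUSH 75): [0, 0, 75]
step 6 (DUP): [0, 0, 75, 75]
step 7 (PUSH -25): [0, 0, 75, 75, -25]
step 8 (PUSH -33): [0, 0, 75, 75, -25, -33]
step 9 (PUSH 73): [0, 0, 75, 75, -25, -33, 73]

[0, 0, 75, 75, -25, -33, 73]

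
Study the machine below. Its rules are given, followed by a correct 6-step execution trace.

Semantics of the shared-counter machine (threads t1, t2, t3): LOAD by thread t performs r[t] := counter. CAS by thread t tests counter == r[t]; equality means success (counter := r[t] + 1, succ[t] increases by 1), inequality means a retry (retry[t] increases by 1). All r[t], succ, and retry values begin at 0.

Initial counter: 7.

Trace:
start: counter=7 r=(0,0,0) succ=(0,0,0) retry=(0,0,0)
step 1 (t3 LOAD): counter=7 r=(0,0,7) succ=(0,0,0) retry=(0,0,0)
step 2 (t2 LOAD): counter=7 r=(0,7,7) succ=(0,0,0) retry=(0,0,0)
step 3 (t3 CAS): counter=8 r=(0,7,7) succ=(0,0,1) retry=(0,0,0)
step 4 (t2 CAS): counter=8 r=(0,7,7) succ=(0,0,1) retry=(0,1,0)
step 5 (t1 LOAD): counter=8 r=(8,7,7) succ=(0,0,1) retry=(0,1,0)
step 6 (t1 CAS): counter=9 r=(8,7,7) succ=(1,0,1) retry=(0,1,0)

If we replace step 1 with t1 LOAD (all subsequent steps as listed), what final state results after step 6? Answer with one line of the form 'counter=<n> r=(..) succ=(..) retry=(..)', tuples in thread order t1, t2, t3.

(re-executing from step 1 with the substitution; state before step 1: counter=7 r=(0,0,0) succ=(0,0,0) retry=(0,0,0))
step 1 (t1 LOAD): counter=7 r=(7,0,0) succ=(0,0,0) retry=(0,0,0)
step 2 (t2 LOAD): counter=7 r=(7,7,0) succ=(0,0,0) retry=(0,0,0)
step 3 (t3 CAS): counter=7 r=(7,7,0) succ=(0,0,0) retry=(0,0,1)
step 4 (t2 CAS): counter=8 r=(7,7,0) succ=(0,1,0) retry=(0,0,1)
step 5 (t1 LOAD): counter=8 r=(8,7,0) succ=(0,1,0) retry=(0,0,1)
step 6 (t1 CAS): counter=9 r=(8,7,0) succ=(1,1,0) retry=(0,0,1)

counter=9 r=(8,7,0) succ=(1,1,0) retry=(0,0,1)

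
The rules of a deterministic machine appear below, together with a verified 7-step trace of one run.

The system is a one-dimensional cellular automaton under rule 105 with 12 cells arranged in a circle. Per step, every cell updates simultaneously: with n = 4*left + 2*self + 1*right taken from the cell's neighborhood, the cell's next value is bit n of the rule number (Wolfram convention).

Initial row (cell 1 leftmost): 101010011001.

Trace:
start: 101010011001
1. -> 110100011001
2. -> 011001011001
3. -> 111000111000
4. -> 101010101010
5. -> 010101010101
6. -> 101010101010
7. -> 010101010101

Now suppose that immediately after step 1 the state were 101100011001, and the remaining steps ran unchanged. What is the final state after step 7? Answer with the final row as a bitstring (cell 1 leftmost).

001100110011

state after step 1 := 101100011001
2. -> 111101011001
3. -> 000110111001
4. -> 010111101000
5. -> 001100110011
6. -> 001100110011
7. -> 001100110011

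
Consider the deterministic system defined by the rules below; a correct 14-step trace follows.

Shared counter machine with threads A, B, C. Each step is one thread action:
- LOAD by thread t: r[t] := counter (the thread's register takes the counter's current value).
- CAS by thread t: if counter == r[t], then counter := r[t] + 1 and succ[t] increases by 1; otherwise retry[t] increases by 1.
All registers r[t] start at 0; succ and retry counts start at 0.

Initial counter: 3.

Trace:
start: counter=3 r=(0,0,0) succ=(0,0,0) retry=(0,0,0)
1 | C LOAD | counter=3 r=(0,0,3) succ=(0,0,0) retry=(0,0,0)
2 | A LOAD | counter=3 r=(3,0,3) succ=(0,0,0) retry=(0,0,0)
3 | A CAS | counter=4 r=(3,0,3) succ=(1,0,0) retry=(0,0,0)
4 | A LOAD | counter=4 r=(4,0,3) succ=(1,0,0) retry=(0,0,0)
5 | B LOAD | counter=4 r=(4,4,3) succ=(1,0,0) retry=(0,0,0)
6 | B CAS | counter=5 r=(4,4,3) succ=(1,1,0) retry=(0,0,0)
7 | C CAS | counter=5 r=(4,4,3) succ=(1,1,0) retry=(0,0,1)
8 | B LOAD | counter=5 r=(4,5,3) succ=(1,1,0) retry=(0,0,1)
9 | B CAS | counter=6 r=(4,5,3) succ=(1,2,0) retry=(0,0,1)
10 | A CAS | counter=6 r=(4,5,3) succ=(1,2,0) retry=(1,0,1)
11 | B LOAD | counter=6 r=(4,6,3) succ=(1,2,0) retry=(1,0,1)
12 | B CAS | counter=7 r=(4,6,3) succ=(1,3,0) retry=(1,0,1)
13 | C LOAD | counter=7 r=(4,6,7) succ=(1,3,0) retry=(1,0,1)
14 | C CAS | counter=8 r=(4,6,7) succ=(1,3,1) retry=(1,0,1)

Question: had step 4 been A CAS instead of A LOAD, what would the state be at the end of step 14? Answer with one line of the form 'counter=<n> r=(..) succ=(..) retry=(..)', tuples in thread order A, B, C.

counter=8 r=(3,6,7) succ=(1,3,1) retry=(2,0,1)

(re-executing from step 4 with the substitution; state before step 4: counter=4 r=(3,0,3) succ=(1,0,0) retry=(0,0,0))
4 | A CAS | counter=4 r=(3,0,3) succ=(1,0,0) retry=(1,0,0)
5 | B LOAD | counter=4 r=(3,4,3) succ=(1,0,0) retry=(1,0,0)
6 | B CAS | counter=5 r=(3,4,3) succ=(1,1,0) retry=(1,0,0)
7 | C CAS | counter=5 r=(3,4,3) succ=(1,1,0) retry=(1,0,1)
8 | B LOAD | counter=5 r=(3,5,3) succ=(1,1,0) retry=(1,0,1)
9 | B CAS | counter=6 r=(3,5,3) succ=(1,2,0) retry=(1,0,1)
10 | A CAS | counter=6 r=(3,5,3) succ=(1,2,0) retry=(2,0,1)
11 | B LOAD | counter=6 r=(3,6,3) succ=(1,2,0) retry=(2,0,1)
12 | B CAS | counter=7 r=(3,6,3) succ=(1,3,0) retry=(2,0,1)
13 | C LOAD | counter=7 r=(3,6,7) succ=(1,3,0) retry=(2,0,1)
14 | C CAS | counter=8 r=(3,6,7) succ=(1,3,1) retry=(2,0,1)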